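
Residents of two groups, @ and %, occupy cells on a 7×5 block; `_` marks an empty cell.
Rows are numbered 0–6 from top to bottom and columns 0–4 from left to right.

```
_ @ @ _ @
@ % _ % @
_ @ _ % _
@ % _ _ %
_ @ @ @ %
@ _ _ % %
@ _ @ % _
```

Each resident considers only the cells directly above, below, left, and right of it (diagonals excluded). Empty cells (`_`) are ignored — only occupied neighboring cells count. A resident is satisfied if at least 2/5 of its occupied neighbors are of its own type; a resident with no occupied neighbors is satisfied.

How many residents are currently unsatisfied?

Row 0: (0,1)@ 1/2 ok · (0,2)@ 1/1 ok · (0,4)@ 1/1 ok
Row 1: (1,0)@ 0/1 unhappy · (1,1)% 0/3 unhappy · (1,3)% 1/2 ok · (1,4)@ 1/2 ok
Row 2: (2,1)@ 0/2 unhappy · (2,3)% 1/1 ok
Row 3: (3,0)@ 0/1 unhappy · (3,1)% 0/3 unhappy · (3,4)% 1/1 ok
Row 4: (4,1)@ 1/2 ok · (4,2)@ 2/2 ok · (4,3)@ 1/3 unhappy · (4,4)% 2/3 ok
Row 5: (5,0)@ 1/1 ok · (5,3)% 2/3 ok · (5,4)% 2/2 ok
Row 6: (6,0)@ 1/1 ok · (6,2)@ 0/1 unhappy · (6,3)% 1/2 ok
Unsatisfied: (1,0), (1,1), (2,1), (3,0), (3,1), (4,3), (6,2) — 7 in total.

7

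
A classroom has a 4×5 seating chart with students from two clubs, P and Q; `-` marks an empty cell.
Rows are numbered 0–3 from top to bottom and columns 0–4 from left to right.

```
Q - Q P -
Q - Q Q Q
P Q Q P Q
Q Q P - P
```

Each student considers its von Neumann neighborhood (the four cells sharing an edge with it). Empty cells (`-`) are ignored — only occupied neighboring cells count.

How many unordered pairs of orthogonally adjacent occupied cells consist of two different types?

11

Scan each occupied cell's neighbors to the right and below so each pair is counted once.
From row 0: 2 unlike of 4 pairs (running 2/4).
From row 1: 2 unlike of 6 pairs (running 4/10).
From row 2: 6 unlike of 8 pairs (running 10/18).
From row 3: 1 unlike of 2 pairs (running 11/20).
Total adjacent occupied pairs: 20; unlike-type pairs: 11.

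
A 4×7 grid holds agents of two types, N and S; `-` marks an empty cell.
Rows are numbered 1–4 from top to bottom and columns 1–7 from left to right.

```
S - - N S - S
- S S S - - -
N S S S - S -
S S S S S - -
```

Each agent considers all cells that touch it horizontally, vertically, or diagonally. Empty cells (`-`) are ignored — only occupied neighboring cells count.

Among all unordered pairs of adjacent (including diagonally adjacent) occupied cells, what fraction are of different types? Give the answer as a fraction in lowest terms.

7/34

Scan each occupied cell's neighbors to the right and below (and the two forward diagonals) so each pair is counted once.
Row 1: S(1,1)–S(2,2)= N(1,4)–S(1,5)≠ N(1,4)–S(2,4)≠ N(1,4)–S(2,3)≠ S(1,5)–S(2,4)=  → 3/5 unlike.
Row 2: S(2,2)–S(2,3)= S(2,2)–S(3,2)= S(2,2)–S(3,3)= S(2,2)–N(3,1)≠ S(2,3)–S(2,4)= S(2,3)–S(3,3)= S(2,3)–S(3,4)= S(2,3)–S(3,2)= S(2,4)–S(3,4)= S(2,4)–S(3,3)=  → 1/10 unlike.
Row 3: N(3,1)–S(3,2)≠ N(3,1)–S(4,1)≠ N(3,1)–S(4,2)≠ S(3,2)–S(3,3)= S(3,2)–S(4,2)= S(3,2)–S(4,3)= S(3,2)–S(4,1)= S(3,3)–S(3,4)= S(3,3)–S(4,3)= S(3,3)–S(4,4)= S(3,3)–S(4,2)= S(3,4)–S(4,4)= S(3,4)–S(4,5)= S(3,4)–S(4,3)= S(3,6)–S(4,5)=  → 3/15 unlike.
Row 4: S(4,1)–S(4,2)= S(4,2)–S(4,3)= S(4,3)–S(4,4)= S(4,4)–S(4,5)=  → 0/4 unlike.
Total adjacent occupied pairs: 34; unlike-type pairs: 7.
7/34 is already in lowest terms.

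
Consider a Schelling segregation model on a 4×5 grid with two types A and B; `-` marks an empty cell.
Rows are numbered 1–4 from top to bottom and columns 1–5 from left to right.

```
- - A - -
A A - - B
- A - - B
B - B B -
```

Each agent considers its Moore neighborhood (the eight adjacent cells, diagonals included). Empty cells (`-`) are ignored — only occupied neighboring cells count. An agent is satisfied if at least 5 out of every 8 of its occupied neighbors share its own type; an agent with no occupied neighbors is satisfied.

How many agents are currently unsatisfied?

3

Row 1: (1,3)A 1/1 satisfied
Row 2: (2,1)A 2/2 satisfied · (2,2)A 3/3 satisfied · (2,5)B 1/1 satisfied
Row 3: (3,2)A 2/4 not · (3,5)B 2/2 satisfied
Row 4: (4,1)B 0/1 not · (4,3)B 1/2 not · (4,4)B 2/2 satisfied
Unsatisfied: (3,2), (4,1), (4,3) — 3 in total.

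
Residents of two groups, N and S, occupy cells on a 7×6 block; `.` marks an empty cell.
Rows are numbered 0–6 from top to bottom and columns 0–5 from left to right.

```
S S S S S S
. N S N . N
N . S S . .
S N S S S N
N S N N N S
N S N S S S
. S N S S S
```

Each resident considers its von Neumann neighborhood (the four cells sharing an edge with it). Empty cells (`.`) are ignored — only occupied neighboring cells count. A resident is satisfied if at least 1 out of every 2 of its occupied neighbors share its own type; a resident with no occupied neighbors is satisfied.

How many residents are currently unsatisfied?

13

(0,0)S 1/1 ok
(0,1)S 2/3 ok
(0,2)S 3/3 ok
(0,3)S 2/3 ok
(0,4)S 2/2 ok
(0,5)S 1/2 ok
(1,1)N 0/2 unhappy
(1,2)S 2/4 ok
(1,3)N 0/3 unhappy
(1,5)N 0/1 unhappy
(2,0)N 0/1 unhappy
(2,2)S 3/3 ok
(2,3)S 2/3 ok
(3,0)S 0/3 unhappy
(3,1)N 0/3 unhappy
(3,2)S 2/4 ok
(3,3)S 3/4 ok
(3,4)S 1/3 unhappy
(3,5)N 0/2 unhappy
(4,0)N 1/3 unhappy
(4,1)S 1/4 unhappy
(4,2)N 2/4 ok
(4,3)N 2/4 ok
(4,4)N 1/4 unhappy
(4,5)S 1/3 unhappy
(5,0)N 1/2 ok
(5,1)S 2/4 ok
(5,2)N 2/4 ok
(5,3)S 2/4 ok
(5,4)S 3/4 ok
(5,5)S 3/3 ok
(6,1)S 1/2 ok
(6,2)N 1/3 unhappy
(6,3)S 2/3 ok
(6,4)S 3/3 ok
(6,5)S 2/2 ok
Unsatisfied: (1,1), (1,3), (1,5), (2,0), (3,0), (3,1), (3,4), (3,5), (4,0), (4,1), (4,4), (4,5), (6,2) — 13 in total.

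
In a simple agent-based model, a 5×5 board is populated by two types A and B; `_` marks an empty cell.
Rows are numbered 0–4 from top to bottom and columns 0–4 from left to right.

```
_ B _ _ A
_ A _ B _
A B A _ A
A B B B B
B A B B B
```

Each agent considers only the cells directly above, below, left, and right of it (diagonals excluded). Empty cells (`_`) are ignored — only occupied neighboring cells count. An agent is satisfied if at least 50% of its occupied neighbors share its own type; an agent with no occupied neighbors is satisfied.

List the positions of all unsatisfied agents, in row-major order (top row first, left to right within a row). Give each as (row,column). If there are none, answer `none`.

(0,1)B 0/1 not
(0,4)A 0/0 satisfied
(1,1)A 0/2 not
(1,3)B 0/0 satisfied
(2,0)A 1/2 satisfied
(2,1)B 1/4 not
(2,2)A 0/2 not
(2,4)A 0/1 not
(3,0)A 1/3 not
(3,1)B 2/4 satisfied
(3,2)B 3/4 satisfied
(3,3)B 3/3 satisfied
(3,4)B 2/3 satisfied
(4,0)B 0/2 not
(4,1)A 0/3 not
(4,2)B 2/3 satisfied
(4,3)B 3/3 satisfied
(4,4)B 2/2 satisfied

(0,1), (1,1), (2,1), (2,2), (2,4), (3,0), (4,0), (4,1)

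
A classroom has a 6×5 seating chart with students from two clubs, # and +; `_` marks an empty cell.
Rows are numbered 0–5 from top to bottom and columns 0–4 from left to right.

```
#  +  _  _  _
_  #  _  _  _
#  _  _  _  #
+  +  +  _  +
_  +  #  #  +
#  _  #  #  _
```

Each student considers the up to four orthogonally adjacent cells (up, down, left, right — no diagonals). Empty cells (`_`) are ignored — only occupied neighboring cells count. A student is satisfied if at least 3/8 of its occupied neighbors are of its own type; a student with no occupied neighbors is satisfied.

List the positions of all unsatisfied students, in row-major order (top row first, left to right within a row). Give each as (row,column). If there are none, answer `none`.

(0,0), (0,1), (1,1), (2,0), (2,4)

Row 0: (0,0)# 0/1 unhappy · (0,1)+ 0/2 unhappy
Row 1: (1,1)# 0/1 unhappy
Row 2: (2,0)# 0/1 unhappy · (2,4)# 0/1 unhappy
Row 3: (3,0)+ 1/2 ok · (3,1)+ 3/3 ok · (3,2)+ 1/2 ok · (3,4)+ 1/2 ok
Row 4: (4,1)+ 1/2 ok · (4,2)# 2/4 ok · (4,3)# 2/3 ok · (4,4)+ 1/2 ok
Row 5: (5,0)# 0/0 ok · (5,2)# 2/2 ok · (5,3)# 2/2 ok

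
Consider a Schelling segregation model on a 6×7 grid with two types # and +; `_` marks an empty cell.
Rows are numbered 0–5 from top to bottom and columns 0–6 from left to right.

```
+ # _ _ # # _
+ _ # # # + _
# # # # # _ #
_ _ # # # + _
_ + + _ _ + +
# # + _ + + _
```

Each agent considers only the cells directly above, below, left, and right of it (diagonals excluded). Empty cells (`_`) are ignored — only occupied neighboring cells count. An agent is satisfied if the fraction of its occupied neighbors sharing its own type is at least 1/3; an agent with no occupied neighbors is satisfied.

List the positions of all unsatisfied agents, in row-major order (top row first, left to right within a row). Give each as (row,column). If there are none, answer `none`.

(0,1), (1,5)

(0,0)+ 1/2 ok
(0,1)# 0/1 unhappy
(0,4)# 2/2 ok
(0,5)# 1/2 ok
(1,0)+ 1/2 ok
(1,2)# 2/2 ok
(1,3)# 3/3 ok
(1,4)# 3/4 ok
(1,5)+ 0/2 unhappy
(2,0)# 1/2 ok
(2,1)# 2/2 ok
(2,2)# 4/4 ok
(2,3)# 4/4 ok
(2,4)# 3/3 ok
(2,6)# 0/0 ok
(3,2)# 2/3 ok
(3,3)# 3/3 ok
(3,4)# 2/3 ok
(3,5)+ 1/2 ok
(4,1)+ 1/2 ok
(4,2)+ 2/3 ok
(4,5)+ 3/3 ok
(4,6)+ 1/1 ok
(5,0)# 1/1 ok
(5,1)# 1/3 ok
(5,2)+ 1/2 ok
(5,4)+ 1/1 ok
(5,5)+ 2/2 ok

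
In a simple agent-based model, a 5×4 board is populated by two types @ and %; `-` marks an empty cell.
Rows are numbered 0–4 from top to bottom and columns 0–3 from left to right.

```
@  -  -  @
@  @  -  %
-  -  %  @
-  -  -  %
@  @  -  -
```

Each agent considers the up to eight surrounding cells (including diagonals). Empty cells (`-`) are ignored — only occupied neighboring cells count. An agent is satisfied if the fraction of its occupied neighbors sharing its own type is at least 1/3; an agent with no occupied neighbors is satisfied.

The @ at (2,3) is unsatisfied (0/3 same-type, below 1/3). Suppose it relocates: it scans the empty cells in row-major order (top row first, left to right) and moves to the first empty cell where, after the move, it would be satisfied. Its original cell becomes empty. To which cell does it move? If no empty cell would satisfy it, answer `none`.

(0,1)

Vacating (2,3). Empty cells in order:
  (0,1): 3/3 same-type → satisfied — stop here.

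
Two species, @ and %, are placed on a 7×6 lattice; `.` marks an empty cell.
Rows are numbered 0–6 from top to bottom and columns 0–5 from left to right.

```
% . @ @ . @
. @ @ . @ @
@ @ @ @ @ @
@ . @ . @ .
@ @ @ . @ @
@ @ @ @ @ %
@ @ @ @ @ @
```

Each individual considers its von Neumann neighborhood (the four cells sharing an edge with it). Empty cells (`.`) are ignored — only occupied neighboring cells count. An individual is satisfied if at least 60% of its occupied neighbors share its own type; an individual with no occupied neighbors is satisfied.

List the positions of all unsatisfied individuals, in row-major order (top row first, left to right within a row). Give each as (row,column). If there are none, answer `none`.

(4,5), (5,5), (6,5)

(0,0)% 0/0 ✓
(0,2)@ 2/2 ✓
(0,3)@ 1/1 ✓
(0,5)@ 1/1 ✓
(1,1)@ 2/2 ✓
(1,2)@ 3/3 ✓
(1,4)@ 2/2 ✓
(1,5)@ 3/3 ✓
(2,0)@ 2/2 ✓
(2,1)@ 3/3 ✓
(2,2)@ 4/4 ✓
(2,3)@ 2/2 ✓
(2,4)@ 4/4 ✓
(2,5)@ 2/2 ✓
(3,0)@ 2/2 ✓
(3,2)@ 2/2 ✓
(3,4)@ 2/2 ✓
(4,0)@ 3/3 ✓
(4,1)@ 3/3 ✓
(4,2)@ 3/3 ✓
(4,4)@ 3/3 ✓
(4,5)@ 1/2 ✗
(5,0)@ 3/3 ✓
(5,1)@ 4/4 ✓
(5,2)@ 4/4 ✓
(5,3)@ 3/3 ✓
(5,4)@ 3/4 ✓
(5,5)% 0/3 ✗
(6,0)@ 2/2 ✓
(6,1)@ 3/3 ✓
(6,2)@ 3/3 ✓
(6,3)@ 3/3 ✓
(6,4)@ 3/3 ✓
(6,5)@ 1/2 ✗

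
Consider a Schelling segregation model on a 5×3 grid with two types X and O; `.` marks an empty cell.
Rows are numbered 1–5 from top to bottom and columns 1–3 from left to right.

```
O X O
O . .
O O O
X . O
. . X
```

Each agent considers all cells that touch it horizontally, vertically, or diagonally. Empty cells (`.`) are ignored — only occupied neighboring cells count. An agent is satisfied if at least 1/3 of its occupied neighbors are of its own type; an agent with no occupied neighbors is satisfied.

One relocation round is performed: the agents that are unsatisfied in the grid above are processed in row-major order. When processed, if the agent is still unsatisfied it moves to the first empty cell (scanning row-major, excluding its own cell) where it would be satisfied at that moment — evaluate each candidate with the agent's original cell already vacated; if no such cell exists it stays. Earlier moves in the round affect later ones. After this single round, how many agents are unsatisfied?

0

Initially unsatisfied (in order): (1,2), (1,3), (4,1), (5,3).
  (1,2) → (4,2).
  (1,3): now satisfied by earlier moves; stays.
  (4,1): now satisfied by earlier moves; stays.
  (5,3): now satisfied by earlier moves; stays.
Resulting grid:
O . O
O . .
O O O
X X O
. . X
All satisfied now.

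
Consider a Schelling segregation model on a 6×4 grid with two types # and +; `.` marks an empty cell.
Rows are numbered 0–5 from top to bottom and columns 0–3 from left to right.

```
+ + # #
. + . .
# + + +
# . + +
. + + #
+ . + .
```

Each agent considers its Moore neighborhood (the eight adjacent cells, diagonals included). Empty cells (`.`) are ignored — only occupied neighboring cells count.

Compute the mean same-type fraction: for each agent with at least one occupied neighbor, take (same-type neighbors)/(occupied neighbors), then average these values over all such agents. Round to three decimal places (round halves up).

0.697

(0,0)+ 2/2
(0,1)+ 2/3
(0,2)# 1/3
(0,3)# 1/1
(1,1)+ 4/6
(2,0)# 1/3
(2,1)+ 3/5
(2,2)+ 5/5
(2,3)+ 3/3
(3,0)# 1/3
(3,2)+ 6/7
(3,3)+ 4/5
(4,1)+ 4/5
(4,2)+ 4/5
(4,3)# 0/4
(5,0)+ 1/1
(5,2)+ 2/3
Sum over 17 agents: 2/2 + 2/3 + 1/3 + 1/1 + 4/6 + 1/3 + 3/5 + 5/5 + 3/3 + 1/3 + 6/7 + 4/5 + 4/5 + 4/5 + 0/4 + 1/1 + 2/3 = 83/7; mean = 83/7 ÷ 17 = 83/119 = 0.697478… → 0.697.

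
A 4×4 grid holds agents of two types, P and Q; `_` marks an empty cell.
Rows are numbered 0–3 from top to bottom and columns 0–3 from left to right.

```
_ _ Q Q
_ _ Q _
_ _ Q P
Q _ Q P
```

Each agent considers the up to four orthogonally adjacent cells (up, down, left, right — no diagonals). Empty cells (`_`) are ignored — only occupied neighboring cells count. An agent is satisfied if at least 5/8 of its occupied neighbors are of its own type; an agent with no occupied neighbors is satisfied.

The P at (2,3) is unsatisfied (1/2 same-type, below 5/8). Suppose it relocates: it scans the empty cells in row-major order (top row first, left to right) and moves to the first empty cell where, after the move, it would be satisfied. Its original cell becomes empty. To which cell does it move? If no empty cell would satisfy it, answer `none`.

Vacating (2,3). Empty cells in order:
  (0,0): 0/0 same-type → satisfied — stop here.

(0,0)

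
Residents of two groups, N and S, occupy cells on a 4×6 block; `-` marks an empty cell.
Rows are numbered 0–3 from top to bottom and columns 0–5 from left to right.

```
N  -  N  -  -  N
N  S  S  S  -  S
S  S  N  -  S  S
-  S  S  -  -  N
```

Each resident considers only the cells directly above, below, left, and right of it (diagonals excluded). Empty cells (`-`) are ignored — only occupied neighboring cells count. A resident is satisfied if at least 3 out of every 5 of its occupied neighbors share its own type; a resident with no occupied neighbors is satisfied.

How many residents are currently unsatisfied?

(0,0)N 1/1 satisfied
(0,2)N 0/1 not
(0,5)N 0/1 not
(1,0)N 1/3 not
(1,1)S 2/3 satisfied
(1,2)S 2/4 not
(1,3)S 1/1 satisfied
(1,5)S 1/2 not
(2,0)S 1/2 not
(2,1)S 3/4 satisfied
(2,2)N 0/3 not
(2,4)S 1/1 satisfied
(2,5)S 2/3 satisfied
(3,1)S 2/2 satisfied
(3,2)S 1/2 not
(3,5)N 0/1 not
Unsatisfied: (0,2), (0,5), (1,0), (1,2), (1,5), (2,0), (2,2), (3,2), (3,5) — 9 in total.

9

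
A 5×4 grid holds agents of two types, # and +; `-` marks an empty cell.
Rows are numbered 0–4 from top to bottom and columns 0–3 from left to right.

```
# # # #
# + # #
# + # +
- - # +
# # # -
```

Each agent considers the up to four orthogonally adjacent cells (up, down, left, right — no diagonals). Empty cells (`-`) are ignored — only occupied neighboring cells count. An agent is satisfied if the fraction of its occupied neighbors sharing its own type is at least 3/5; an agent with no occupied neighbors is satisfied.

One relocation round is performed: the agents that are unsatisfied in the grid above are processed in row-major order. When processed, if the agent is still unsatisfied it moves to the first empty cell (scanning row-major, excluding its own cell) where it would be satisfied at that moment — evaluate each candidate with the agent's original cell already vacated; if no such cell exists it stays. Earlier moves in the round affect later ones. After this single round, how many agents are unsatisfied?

Initially unsatisfied (in order): (1,1), (2,0), (2,1), (2,2), (2,3), (3,3).
  (1,1): no empty cell satisfies it; stays.
  (2,0) → (3,0).
  (2,1): no empty cell satisfies it; stays.
  (2,2) → (2,0).
  (2,3): no empty cell satisfies it; stays.
  (3,3): no empty cell satisfies it; stays.
Resulting grid:
# # # #
# + # #
# + - +
# - # +
# # # -
Unsatisfied now: (1,1), (2,1), (2,3), (3,2), (3,3).

5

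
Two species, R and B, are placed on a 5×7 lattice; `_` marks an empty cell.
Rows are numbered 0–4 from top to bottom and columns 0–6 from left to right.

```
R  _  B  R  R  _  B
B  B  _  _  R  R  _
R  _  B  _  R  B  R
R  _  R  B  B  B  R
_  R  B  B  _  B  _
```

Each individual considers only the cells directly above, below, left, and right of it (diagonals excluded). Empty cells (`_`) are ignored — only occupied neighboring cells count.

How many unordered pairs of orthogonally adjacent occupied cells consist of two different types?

12

Scan each occupied cell's neighbors to the right and below so each pair is counted once.
From row 0: 2 unlike of 4 pairs (running 2/4).
From row 1: 2 unlike of 5 pairs (running 4/9).
From row 2: 4 unlike of 7 pairs (running 8/16).
From row 3: 3 unlike of 7 pairs (running 11/23).
From row 4: 1 unlike of 2 pairs (running 12/25).
Total adjacent occupied pairs: 25; unlike-type pairs: 12.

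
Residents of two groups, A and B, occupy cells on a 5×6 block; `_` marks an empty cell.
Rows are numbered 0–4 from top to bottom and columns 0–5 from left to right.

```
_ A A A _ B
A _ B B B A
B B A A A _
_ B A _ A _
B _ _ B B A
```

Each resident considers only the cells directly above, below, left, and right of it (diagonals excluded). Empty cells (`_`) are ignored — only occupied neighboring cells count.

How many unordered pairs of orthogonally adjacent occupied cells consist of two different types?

12

Scan each occupied cell's neighbors to the right and below so each pair is counted once.
Row 0: A(0,1)–A(0,2)= A(0,2)–A(0,3)= A(0,2)–B(1,2)≠ A(0,3)–B(1,3)≠ B(0,5)–A(1,5)≠  → 3/5 unlike.
Row 1: A(1,0)–B(2,0)≠ B(1,2)–B(1,3)= B(1,2)–A(2,2)≠ B(1,3)–B(1,4)= B(1,3)–A(2,3)≠ B(1,4)–A(1,5)≠ B(1,4)–A(2,4)≠  → 5/7 unlike.
Row 2: B(2,0)–B(2,1)= B(2,1)–A(2,2)≠ B(2,1)–B(3,1)= A(2,2)–A(2,3)= A(2,2)–A(3,2)= A(2,3)–A(2,4)= A(2,4)–A(3,4)=  → 1/7 unlike.
Row 3: B(3,1)–A(3,2)≠ A(3,4)–B(4,4)≠  → 2/2 unlike.
Row 4: B(4,3)–B(4,4)= B(4,4)–A(4,5)≠  → 1/2 unlike.
Total adjacent occupied pairs: 23; unlike-type pairs: 12.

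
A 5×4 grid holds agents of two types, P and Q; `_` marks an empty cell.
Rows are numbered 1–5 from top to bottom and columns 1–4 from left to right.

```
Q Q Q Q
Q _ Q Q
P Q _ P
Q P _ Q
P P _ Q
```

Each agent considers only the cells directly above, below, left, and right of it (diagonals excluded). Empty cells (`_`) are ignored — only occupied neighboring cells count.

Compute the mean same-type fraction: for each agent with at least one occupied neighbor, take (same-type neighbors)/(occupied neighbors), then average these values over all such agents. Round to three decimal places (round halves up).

0.594

(1,1)Q 2/2
(1,2)Q 2/2
(1,3)Q 3/3
(1,4)Q 2/2
(2,1)Q 1/2
(2,3)Q 2/2
(2,4)Q 2/3
(3,1)P 0/3
(3,2)Q 0/2
(3,4)P 0/2
(4,1)Q 0/3
(4,2)P 1/3
(4,4)Q 1/2
(5,1)P 1/2
(5,2)P 2/2
(5,4)Q 1/1
Sum over 16 agents: 2/2 + 2/2 + 3/3 + 2/2 + 1/2 + 2/2 + 2/3 + 0/3 + 0/2 + 0/2 + 0/3 + 1/3 + 1/2 + 1/2 + 2/2 + 1/1 = 19/2; mean = 19/2 ÷ 16 = 19/32 = 0.59375 → 0.594.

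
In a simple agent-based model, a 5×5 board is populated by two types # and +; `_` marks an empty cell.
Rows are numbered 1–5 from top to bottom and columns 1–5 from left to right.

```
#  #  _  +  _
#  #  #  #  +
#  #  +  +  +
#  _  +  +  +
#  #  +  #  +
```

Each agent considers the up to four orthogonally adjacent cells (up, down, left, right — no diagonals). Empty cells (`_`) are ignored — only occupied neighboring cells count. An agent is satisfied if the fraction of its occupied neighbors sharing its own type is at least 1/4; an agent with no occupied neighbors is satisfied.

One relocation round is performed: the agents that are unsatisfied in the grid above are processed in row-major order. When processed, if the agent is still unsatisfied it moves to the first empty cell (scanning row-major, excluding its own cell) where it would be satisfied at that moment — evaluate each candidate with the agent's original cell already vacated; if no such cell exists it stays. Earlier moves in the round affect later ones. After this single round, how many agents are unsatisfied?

0

Initially unsatisfied (in order): (1,4), (5,4).
  (1,4) → (1,5).
  (5,4) → (1,3).
Resulting grid:
# # # _ +
# # # # +
# # + + +
# _ + + +
# # + _ +
All satisfied now.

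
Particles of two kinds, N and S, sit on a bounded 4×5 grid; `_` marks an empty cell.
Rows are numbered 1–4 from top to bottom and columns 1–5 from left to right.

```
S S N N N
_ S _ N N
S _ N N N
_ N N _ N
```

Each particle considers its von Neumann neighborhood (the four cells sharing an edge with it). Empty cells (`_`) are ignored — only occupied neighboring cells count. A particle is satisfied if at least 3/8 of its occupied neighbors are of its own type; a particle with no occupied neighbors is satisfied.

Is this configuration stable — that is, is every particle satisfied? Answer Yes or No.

Yes

Row 1: (1,1)S 1/1 satisfied · (1,2)S 2/3 satisfied · (1,3)N 1/2 satisfied · (1,4)N 3/3 satisfied · (1,5)N 2/2 satisfied
Row 2: (2,2)S 1/1 satisfied · (2,4)N 3/3 satisfied · (2,5)N 3/3 satisfied
Row 3: (3,1)S 0/0 satisfied · (3,3)N 2/2 satisfied · (3,4)N 3/3 satisfied · (3,5)N 3/3 satisfied
Row 4: (4,2)N 1/1 satisfied · (4,3)N 2/2 satisfied · (4,5)N 1/1 satisfied
All meet the threshold, so the configuration is stable.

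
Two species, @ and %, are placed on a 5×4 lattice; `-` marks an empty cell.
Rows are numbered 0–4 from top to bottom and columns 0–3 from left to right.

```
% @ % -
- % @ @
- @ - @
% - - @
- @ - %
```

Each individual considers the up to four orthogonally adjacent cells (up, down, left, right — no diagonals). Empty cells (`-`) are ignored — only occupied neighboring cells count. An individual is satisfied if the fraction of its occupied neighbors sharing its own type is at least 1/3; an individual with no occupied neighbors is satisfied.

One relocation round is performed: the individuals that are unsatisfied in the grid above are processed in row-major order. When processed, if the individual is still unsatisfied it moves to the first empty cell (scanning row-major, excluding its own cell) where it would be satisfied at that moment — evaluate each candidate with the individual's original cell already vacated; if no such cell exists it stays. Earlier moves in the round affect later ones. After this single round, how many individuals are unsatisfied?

Initially unsatisfied (in order): (0,0), (0,1), (0,2), (1,1), (2,1), (4,3).
  (0,0) → (0,3).
  (0,1) → (0,0).
  (0,2): now satisfied by earlier moves; stays.
  (1,1) → (0,1).
  (2,1): now satisfied by earlier moves; stays.
  (4,3) → (1,1).
Resulting grid:
@ % % %
- % @ @
- @ - @
% - - @
- @ - -
Unsatisfied now: (0,0), (2,1).

2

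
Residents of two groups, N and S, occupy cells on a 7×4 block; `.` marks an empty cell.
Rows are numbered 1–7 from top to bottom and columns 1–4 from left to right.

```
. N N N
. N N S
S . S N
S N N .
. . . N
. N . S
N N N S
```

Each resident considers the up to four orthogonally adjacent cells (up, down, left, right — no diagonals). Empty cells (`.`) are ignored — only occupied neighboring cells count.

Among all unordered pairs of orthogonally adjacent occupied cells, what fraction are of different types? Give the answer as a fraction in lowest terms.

Scan each occupied cell's neighbors to the right and below so each pair is counted once.
Row 1: N(1,2)–N(1,3)= N(1,2)–N(2,2)= N(1,3)–N(1,4)= N(1,3)–N(2,3)= N(1,4)–S(2,4)≠  → 1/5 unlike.
Row 2: N(2,2)–N(2,3)= N(2,3)–S(2,4)≠ N(2,3)–S(3,3)≠ S(2,4)–N(3,4)≠  → 3/4 unlike.
Row 3: S(3,1)–S(4,1)= S(3,3)–N(3,4)≠ S(3,3)–N(4,3)≠  → 2/3 unlike.
Row 4: S(4,1)–N(4,2)≠ N(4,2)–N(4,3)=  → 1/2 unlike.
Row 5: N(5,4)–S(6,4)≠  → 1/1 unlike.
Row 6: N(6,2)–N(7,2)= S(6,4)–S(7,4)=  → 0/2 unlike.
Row 7: N(7,1)–N(7,2)= N(7,2)–N(7,3)= N(7,3)–S(7,4)≠  → 1/3 unlike.
Total adjacent occupied pairs: 20; unlike-type pairs: 9.
9/20 is already in lowest terms.

9/20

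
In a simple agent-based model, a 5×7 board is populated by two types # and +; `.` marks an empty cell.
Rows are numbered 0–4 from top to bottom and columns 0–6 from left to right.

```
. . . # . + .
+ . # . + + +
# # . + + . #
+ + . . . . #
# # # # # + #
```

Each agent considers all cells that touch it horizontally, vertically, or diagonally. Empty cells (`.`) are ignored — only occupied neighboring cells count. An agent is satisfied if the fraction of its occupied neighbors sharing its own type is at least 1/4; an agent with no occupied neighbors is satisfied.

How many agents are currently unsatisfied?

4

Row 0: (0,3)# 1/2 satisfied · (0,5)+ 3/3 satisfied
Row 1: (1,0)+ 0/2 not · (1,2)# 2/3 satisfied · (1,4)+ 4/5 satisfied · (1,5)+ 4/5 satisfied · (1,6)+ 2/3 satisfied
Row 2: (2,0)# 1/4 satisfied · (2,1)# 2/5 satisfied · (2,3)+ 2/3 satisfied · (2,4)+ 3/3 satisfied · (2,6)# 1/3 satisfied
Row 3: (3,0)+ 1/5 not · (3,1)+ 1/6 not · (3,6)# 2/3 satisfied
Row 4: (4,0)# 1/3 satisfied · (4,1)# 2/4 satisfied · (4,2)# 2/3 satisfied · (4,3)# 2/2 satisfied · (4,4)# 1/2 satisfied · (4,5)+ 0/3 not · (4,6)# 1/2 satisfied
Unsatisfied: (1,0), (3,0), (3,1), (4,5) — 4 in total.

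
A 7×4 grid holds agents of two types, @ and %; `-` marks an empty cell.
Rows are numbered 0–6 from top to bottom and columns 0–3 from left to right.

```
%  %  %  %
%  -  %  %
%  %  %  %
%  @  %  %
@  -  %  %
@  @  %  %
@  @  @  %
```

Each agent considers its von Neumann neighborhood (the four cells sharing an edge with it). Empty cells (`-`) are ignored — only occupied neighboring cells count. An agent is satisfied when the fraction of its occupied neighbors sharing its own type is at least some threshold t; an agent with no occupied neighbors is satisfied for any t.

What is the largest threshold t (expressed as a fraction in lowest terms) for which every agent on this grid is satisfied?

Row 0: (0,0)% 2/2 · (0,1)% 2/2 · (0,2)% 3/3 · (0,3)% 2/2
Row 1: (1,0)% 2/2 · (1,2)% 3/3 · (1,3)% 3/3
Row 2: (2,0)% 3/3 · (2,1)% 2/3 · (2,2)% 4/4 · (2,3)% 3/3
Row 3: (3,0)% 1/3 · (3,1)@ 0/3 · (3,2)% 3/4 · (3,3)% 3/3
Row 4: (4,0)@ 1/2 · (4,2)% 3/3 · (4,3)% 3/3
Row 5: (5,0)@ 3/3 · (5,1)@ 2/3 · (5,2)% 2/4 · (5,3)% 3/3
Row 6: (6,0)@ 2/2 · (6,1)@ 3/3 · (6,2)@ 1/3 · (6,3)% 1/2
The smallest same-type fraction is 0/3 at (3,1), which reduces to 0/1. Any threshold above that leaves this agent unsatisfied.

0/1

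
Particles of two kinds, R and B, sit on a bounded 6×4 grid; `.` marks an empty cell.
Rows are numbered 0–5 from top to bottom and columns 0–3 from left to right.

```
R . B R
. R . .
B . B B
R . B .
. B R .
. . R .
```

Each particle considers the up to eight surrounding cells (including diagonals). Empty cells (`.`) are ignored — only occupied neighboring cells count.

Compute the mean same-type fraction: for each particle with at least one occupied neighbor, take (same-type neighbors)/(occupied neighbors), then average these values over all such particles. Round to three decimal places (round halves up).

Row 0: (0,0)R 1/1 · (0,2)B 0/2 · (0,3)R 0/1
Row 1: (1,1)R 1/4
Row 2: (2,0)B 0/2 · (2,2)B 2/3 · (2,3)B 2/2
Row 3: (3,0)R 0/2 · (3,2)B 3/4
Row 4: (4,1)B 1/4 · (4,2)R 1/3
Row 5: (5,2)R 1/2
Sum over 12 particles: 1/1 + 0/2 + 0/1 + 1/4 + 0/2 + 2/3 + 2/2 + 0/2 + 3/4 + 1/4 + 1/3 + 1/2 = 19/4; mean = 19/4 ÷ 12 = 19/48 = 0.395833… → 0.396.

0.396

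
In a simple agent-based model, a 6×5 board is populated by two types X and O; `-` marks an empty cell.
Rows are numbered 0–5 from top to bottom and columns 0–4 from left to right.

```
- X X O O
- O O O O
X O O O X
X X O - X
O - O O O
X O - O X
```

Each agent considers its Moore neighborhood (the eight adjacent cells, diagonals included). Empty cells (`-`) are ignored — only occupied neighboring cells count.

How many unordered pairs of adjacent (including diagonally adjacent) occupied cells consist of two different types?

Scan each occupied cell's neighbors to the right and below (and the two forward diagonals) so each pair is counted once.
From row 0: 6 unlike of 13 pairs (running 6/13).
From row 1: 3 unlike of 14 pairs (running 9/27).
From row 2: 6 unlike of 14 pairs (running 15/41).
From row 3: 6 unlike of 9 pairs (running 21/50).
From row 4: 3 unlike of 10 pairs (running 24/60).
From row 5: 2 unlike of 2 pairs (running 26/62).
Total adjacent occupied pairs: 62; unlike-type pairs: 26.

26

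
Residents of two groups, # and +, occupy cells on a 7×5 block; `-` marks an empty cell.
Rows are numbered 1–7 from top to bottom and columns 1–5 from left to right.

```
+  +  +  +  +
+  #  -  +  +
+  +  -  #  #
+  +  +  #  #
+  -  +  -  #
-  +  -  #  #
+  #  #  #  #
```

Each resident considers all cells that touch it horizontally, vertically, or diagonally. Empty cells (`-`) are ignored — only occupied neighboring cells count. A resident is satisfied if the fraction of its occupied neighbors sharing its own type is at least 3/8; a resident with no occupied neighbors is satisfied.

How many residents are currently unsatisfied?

Row 1: (1,1)+ 2/3 ✓ · (1,2)+ 3/4 ✓ · (1,3)+ 3/4 ✓ · (1,4)+ 4/4 ✓ · (1,5)+ 3/3 ✓
Row 2: (2,1)+ 4/5 ✓ · (2,2)# 0/6 ✗ · (2,4)+ 4/6 ✓ · (2,5)+ 3/5 ✓
Row 3: (3,1)+ 4/5 ✓ · (3,2)+ 5/6 ✓ · (3,4)# 3/6 ✓ · (3,5)# 3/5 ✓
Row 4: (4,1)+ 4/4 ✓ · (4,2)+ 6/6 ✓ · (4,3)+ 3/5 ✓ · (4,4)# 4/6 ✓ · (4,5)# 4/4 ✓
Row 5: (5,1)+ 3/3 ✓ · (5,3)+ 3/5 ✓ · (5,5)# 4/4 ✓
Row 6: (6,2)+ 3/5 ✓ · (6,4)# 5/6 ✓ · (6,5)# 4/4 ✓
Row 7: (7,1)+ 1/2 ✓ · (7,2)# 1/3 ✗ · (7,3)# 3/4 ✓ · (7,4)# 4/4 ✓ · (7,5)# 3/3 ✓
Unsatisfied: (2,2), (7,2) — 2 in total.

2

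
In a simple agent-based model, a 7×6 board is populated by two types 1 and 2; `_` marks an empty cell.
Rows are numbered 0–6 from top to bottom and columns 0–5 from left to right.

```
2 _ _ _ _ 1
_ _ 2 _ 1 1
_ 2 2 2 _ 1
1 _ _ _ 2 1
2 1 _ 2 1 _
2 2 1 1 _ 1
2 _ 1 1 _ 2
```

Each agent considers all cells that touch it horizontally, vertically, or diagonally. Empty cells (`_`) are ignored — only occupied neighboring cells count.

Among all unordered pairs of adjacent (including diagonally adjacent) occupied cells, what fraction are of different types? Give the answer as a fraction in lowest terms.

Scan each occupied cell's neighbors to the right and below (and the two forward diagonals) so each pair is counted once.
From row 0: 0 unlike of 2 pairs (running 0/2).
From row 1: 1 unlike of 7 pairs (running 1/9).
From row 2: 2 unlike of 6 pairs (running 3/15).
From row 3: 3 unlike of 6 pairs (running 6/21).
From row 4: 6 unlike of 11 pairs (running 12/32).
From row 5: 3 unlike of 11 pairs (running 15/43).
From row 6: 0 unlike of 1 pairs (running 15/44).
Total adjacent occupied pairs: 44; unlike-type pairs: 15.
15/44 is already in lowest terms.

15/44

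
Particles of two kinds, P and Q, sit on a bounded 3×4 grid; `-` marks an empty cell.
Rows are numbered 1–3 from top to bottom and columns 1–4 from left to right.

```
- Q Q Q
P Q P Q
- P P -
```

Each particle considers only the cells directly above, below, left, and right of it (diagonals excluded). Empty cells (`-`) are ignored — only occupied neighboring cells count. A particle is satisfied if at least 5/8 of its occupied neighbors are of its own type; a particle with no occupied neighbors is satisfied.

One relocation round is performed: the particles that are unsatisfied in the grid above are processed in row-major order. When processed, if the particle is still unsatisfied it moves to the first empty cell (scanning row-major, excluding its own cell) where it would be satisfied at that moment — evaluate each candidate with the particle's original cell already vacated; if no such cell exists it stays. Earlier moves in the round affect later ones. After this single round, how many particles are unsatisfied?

2

Initially unsatisfied (in order): (2,1), (2,2), (2,3), (2,4), (3,2).
  (2,1) → (3,1).
  (2,2) → (1,1).
  (2,3): no empty cell satisfies it; stays.
  (2,4): no empty cell satisfies it; stays.
  (3,2): now satisfied by earlier moves; stays.
Resulting grid:
Q Q Q Q
- - P Q
P P P -
Unsatisfied now: (2,3), (2,4).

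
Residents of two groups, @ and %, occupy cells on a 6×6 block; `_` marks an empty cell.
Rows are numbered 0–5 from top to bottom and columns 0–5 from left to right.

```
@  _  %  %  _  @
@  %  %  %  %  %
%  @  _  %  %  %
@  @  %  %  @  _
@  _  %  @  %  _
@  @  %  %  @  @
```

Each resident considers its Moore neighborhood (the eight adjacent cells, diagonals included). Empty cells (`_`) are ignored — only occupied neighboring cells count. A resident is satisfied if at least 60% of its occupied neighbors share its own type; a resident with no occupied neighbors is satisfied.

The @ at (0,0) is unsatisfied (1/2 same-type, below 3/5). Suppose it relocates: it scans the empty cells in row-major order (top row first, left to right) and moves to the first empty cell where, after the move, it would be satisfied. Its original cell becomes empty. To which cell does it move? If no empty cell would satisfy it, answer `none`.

Vacating (0,0). Empty cells in order:
  (0,1): 1/4 same-type → still unsatisfied.
  (0,4): 1/5 same-type → still unsatisfied.
  (2,2): 2/8 same-type → still unsatisfied.
  (3,5): 1/4 same-type → still unsatisfied.
  (4,1): 5/8 same-type → satisfied — stop here.

(4,1)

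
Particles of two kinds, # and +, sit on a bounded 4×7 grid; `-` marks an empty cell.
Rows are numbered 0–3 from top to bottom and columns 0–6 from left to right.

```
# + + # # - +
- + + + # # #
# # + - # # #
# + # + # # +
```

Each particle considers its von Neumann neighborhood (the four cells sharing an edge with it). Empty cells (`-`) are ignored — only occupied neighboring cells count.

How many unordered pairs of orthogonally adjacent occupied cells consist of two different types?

Scan each occupied cell's neighbors to the right and below so each pair is counted once.
Row 0: #(0,0)–+(0,1)≠ +(0,1)–+(0,2)= +(0,1)–+(1,1)= +(0,2)–#(0,3)≠ +(0,2)–+(1,2)= #(0,3)–#(0,4)= #(0,3)–+(1,3)≠ #(0,4)–#(1,4)= +(0,6)–#(1,6)≠  → 4/9 unlike.
Row 1: +(1,1)–+(1,2)= +(1,1)–#(2,1)≠ +(1,2)–+(1,3)= +(1,2)–+(2,2)= +(1,3)–#(1,4)≠ #(1,4)–#(1,5)= #(1,4)–#(2,4)= #(1,5)–#(1,6)= #(1,5)–#(2,5)= #(1,6)–#(2,6)=  → 2/10 unlike.
Row 2: #(2,0)–#(2,1)= #(2,0)–#(3,0)= #(2,1)–+(2,2)≠ #(2,1)–+(3,1)≠ +(2,2)–#(3,2)≠ #(2,4)–#(2,5)= #(2,4)–#(3,4)= #(2,5)–#(2,6)= #(2,5)–#(3,5)= #(2,6)–+(3,6)≠  → 4/10 unlike.
Row 3: #(3,0)–+(3,1)≠ +(3,1)–#(3,2)≠ #(3,2)–+(3,3)≠ +(3,3)–#(3,4)≠ #(3,4)–#(3,5)= #(3,5)–+(3,6)≠  → 5/6 unlike.
Total adjacent occupied pairs: 35; unlike-type pairs: 15.

15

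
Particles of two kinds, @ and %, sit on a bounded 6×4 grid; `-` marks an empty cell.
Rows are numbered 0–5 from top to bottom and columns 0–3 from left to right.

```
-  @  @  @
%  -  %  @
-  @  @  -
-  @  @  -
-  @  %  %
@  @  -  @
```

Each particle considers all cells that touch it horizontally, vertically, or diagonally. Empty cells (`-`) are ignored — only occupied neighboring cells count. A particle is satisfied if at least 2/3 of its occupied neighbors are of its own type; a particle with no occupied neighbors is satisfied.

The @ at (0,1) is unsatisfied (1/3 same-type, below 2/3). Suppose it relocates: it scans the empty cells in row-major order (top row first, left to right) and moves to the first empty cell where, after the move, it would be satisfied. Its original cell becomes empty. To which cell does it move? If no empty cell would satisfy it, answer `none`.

(2,0)

Vacating (0,1). Empty cells in order:
  (0,0): 0/1 same-type → still unsatisfied.
  (1,1): 3/5 same-type → still unsatisfied.
  (2,0): 2/3 same-type → satisfied — stop here.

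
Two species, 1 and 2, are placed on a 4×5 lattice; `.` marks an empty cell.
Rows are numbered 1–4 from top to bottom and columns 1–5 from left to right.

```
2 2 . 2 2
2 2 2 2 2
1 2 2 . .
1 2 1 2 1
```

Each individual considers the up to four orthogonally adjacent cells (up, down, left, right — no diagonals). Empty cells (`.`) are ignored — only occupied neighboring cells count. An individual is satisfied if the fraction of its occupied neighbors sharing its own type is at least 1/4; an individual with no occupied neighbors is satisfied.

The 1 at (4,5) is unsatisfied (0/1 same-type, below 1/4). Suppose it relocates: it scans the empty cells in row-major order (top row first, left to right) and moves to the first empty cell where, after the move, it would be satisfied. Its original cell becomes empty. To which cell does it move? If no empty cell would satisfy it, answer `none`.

none

Vacating (4,5). Empty cells in order:
  (1,3): 0/3 same-type → still unsatisfied.
  (3,4): 0/3 same-type → still unsatisfied.
  (3,5): 0/1 same-type → still unsatisfied.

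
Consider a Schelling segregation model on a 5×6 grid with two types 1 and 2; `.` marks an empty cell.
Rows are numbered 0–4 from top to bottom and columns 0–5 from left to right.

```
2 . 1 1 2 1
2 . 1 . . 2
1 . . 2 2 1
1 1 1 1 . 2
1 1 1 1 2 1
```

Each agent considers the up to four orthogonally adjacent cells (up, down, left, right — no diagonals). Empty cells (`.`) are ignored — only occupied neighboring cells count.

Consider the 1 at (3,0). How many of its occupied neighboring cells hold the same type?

3

Occupied neighbors of (3,0): (2,0)=1, (4,0)=1, (3,1)=1.
Same type (1): 3 of 3.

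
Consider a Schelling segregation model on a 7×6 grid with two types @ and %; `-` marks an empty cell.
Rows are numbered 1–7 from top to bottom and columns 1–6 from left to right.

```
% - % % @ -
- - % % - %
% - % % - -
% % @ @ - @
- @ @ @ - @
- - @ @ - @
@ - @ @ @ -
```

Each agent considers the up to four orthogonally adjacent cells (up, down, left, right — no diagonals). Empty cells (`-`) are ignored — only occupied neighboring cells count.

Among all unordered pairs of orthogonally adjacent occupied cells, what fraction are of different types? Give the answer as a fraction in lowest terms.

5/28

Scan each occupied cell's neighbors to the right and below so each pair is counted once.
Row 1: %(1,3)–%(1,4)= %(1,3)–%(2,3)= %(1,4)–@(1,5)≠ %(1,4)–%(2,4)=  → 1/4 unlike.
Row 2: %(2,3)–%(2,4)= %(2,3)–%(3,3)= %(2,4)–%(3,4)=  → 0/3 unlike.
Row 3: %(3,1)–%(4,1)= %(3,3)–%(3,4)= %(3,3)–@(4,3)≠ %(3,4)–@(4,4)≠  → 2/4 unlike.
Row 4: %(4,1)–%(4,2)= %(4,2)–@(4,3)≠ %(4,2)–@(5,2)≠ @(4,3)–@(4,4)= @(4,3)–@(5,3)= @(4,4)–@(5,4)= @(4,6)–@(5,6)=  → 2/7 unlike.
Row 5: @(5,2)–@(5,3)= @(5,3)–@(5,4)= @(5,3)–@(6,3)= @(5,4)–@(6,4)= @(5,6)–@(6,6)=  → 0/5 unlike.
Row 6: @(6,3)–@(6,4)= @(6,3)–@(7,3)= @(6,4)–@(7,4)=  → 0/3 unlike.
Row 7: @(7,3)–@(7,4)= @(7,4)–@(7,5)=  → 0/2 unlike.
Total adjacent occupied pairs: 28; unlike-type pairs: 5.
5/28 is already in lowest terms.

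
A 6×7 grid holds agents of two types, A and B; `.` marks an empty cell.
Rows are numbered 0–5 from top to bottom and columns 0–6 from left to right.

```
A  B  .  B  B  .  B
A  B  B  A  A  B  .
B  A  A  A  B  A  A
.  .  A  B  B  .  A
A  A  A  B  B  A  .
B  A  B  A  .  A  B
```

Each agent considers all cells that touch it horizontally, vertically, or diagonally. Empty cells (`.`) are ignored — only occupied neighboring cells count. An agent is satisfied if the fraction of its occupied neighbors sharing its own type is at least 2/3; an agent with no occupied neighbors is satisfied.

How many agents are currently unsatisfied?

28

Row 0: (0,0)A 1/3 not · (0,1)B 2/4 not · (0,3)B 2/4 not · (0,4)B 2/4 not · (0,6)B 1/1 satisfied
Row 1: (1,0)A 2/5 not · (1,1)B 3/7 not · (1,2)B 3/7 not · (1,3)A 3/7 not · (1,4)A 3/7 not · (1,5)B 3/6 not
Row 2: (2,0)B 1/3 not · (2,1)A 3/6 not · (2,2)A 4/7 not · (2,3)A 4/8 not · (2,4)B 3/7 not · (2,5)A 3/6 not · (2,6)A 2/3 satisfied
Row 3: (3,2)A 5/7 satisfied · (3,3)B 4/8 not · (3,4)B 4/7 not · (3,6)A 3/3 satisfied
Row 4: (4,0)A 2/3 satisfied · (4,1)A 4/6 satisfied · (4,2)A 4/7 not · (4,3)B 4/7 not · (4,4)B 3/6 not · (4,5)A 2/5 not
Row 5: (5,0)B 0/3 not · (5,1)A 3/5 not · (5,2)B 1/5 not · (5,3)A 1/4 not · (5,5)A 1/3 not · (5,6)B 0/2 not
Unsatisfied: (0,0), (0,1), (0,3), (0,4), (1,0), (1,1), (1,2), (1,3), (1,4), (1,5), (2,0), (2,1), (2,2), (2,3), (2,4), (2,5), (3,3), (3,4), (4,2), (4,3), (4,4), (4,5), (5,0), (5,1), (5,2), (5,3), (5,5), (5,6) — 28 in total.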